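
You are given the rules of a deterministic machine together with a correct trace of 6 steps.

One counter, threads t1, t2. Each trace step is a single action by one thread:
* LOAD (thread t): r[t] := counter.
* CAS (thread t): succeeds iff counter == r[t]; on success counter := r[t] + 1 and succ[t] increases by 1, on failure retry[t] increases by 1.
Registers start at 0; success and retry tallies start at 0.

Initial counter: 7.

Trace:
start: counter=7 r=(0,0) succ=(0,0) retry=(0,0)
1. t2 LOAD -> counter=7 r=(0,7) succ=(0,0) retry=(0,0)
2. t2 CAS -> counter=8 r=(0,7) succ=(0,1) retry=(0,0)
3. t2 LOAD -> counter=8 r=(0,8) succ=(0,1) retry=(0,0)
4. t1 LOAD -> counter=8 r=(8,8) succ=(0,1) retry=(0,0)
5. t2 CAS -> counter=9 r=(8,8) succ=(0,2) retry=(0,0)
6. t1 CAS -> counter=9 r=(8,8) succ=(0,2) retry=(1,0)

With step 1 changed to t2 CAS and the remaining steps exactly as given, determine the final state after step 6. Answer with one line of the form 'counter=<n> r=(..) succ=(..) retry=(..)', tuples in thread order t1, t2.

counter=8 r=(7,7) succ=(0,1) retry=(1,2)

(re-executing from step 1 with the substitution; state before step 1: counter=7 r=(0,0) succ=(0,0) retry=(0,0))
1. t2 CAS -> counter=7 r=(0,0) succ=(0,0) retry=(0,1)
2. t2 CAS -> counter=7 r=(0,0) succ=(0,0) retry=(0,2)
3. t2 LOAD -> counter=7 r=(0,7) succ=(0,0) retry=(0,2)
4. t1 LOAD -> counter=7 r=(7,7) succ=(0,0) retry=(0,2)
5. t2 CAS -> counter=8 r=(7,7) succ=(0,1) retry=(0,2)
6. t1 CAS -> counter=8 r=(7,7) succ=(0,1) retry=(1,2)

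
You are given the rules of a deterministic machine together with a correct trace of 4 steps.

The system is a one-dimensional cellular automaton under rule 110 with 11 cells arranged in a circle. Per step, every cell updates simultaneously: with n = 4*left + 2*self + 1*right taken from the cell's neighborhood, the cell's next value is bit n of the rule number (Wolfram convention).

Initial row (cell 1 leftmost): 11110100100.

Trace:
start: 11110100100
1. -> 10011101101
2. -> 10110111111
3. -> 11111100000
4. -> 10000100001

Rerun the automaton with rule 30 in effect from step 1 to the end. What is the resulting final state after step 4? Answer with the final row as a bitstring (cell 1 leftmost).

10000011001

(re-executing steps 1..4 under rule 30; state before step 1: 11110100100)
1. -> 10000111111
2. -> 01001100000
3. -> 11111010000
4. -> 10000011001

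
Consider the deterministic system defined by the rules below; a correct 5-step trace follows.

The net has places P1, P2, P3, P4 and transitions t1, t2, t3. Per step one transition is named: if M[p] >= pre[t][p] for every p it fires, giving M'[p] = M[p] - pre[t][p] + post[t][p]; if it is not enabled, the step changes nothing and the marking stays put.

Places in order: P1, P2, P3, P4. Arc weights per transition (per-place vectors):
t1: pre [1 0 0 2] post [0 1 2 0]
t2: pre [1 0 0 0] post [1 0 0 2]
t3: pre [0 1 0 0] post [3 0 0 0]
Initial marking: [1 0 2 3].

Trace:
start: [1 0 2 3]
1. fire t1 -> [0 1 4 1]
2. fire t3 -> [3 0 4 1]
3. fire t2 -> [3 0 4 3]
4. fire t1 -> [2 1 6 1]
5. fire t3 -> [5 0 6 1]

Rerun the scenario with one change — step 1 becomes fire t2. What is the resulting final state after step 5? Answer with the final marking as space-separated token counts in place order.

(re-executing from step 1 with the substitution; state before step 1: [1 0 2 3])
1. fire t2 -> [1 0 2 5]
2. fire t3 -> [1 0 2 5]
3. fire t2 -> [1 0 2 7]
4. fire t1 -> [0 1 4 5]
5. fire t3 -> [3 0 4 5]

3 0 4 5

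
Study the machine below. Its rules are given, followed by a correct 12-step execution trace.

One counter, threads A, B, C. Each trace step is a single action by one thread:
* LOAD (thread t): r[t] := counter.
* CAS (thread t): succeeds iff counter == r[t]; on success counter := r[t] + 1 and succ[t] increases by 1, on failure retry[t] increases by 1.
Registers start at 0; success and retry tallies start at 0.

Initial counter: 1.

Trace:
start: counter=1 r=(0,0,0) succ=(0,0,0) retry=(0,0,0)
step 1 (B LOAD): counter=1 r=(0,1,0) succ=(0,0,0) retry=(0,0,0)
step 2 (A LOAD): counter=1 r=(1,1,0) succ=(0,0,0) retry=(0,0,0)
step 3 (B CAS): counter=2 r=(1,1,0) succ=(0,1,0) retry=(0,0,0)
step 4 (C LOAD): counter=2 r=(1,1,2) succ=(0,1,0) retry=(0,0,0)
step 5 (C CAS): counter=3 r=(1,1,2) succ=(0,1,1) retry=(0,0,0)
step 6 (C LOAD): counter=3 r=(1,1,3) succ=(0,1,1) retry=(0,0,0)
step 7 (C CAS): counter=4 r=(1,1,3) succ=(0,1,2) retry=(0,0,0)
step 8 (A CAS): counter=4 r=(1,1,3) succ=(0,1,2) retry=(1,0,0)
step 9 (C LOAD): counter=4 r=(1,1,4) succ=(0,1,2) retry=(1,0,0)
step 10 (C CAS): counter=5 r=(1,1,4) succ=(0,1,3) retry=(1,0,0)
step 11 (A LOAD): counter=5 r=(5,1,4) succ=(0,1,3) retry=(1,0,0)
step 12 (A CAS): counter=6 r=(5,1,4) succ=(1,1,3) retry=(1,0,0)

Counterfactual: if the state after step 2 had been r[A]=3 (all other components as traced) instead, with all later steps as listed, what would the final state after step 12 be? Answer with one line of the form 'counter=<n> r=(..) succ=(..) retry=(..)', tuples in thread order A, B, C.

state after step 2 := counter=1 r=(3,1,0) succ=(0,0,0) retry=(0,0,0)
step 3 (B CAS): counter=2 r=(3,1,0) succ=(0,1,0) retry=(0,0,0)
step 4 (C LOAD): counter=2 r=(3,1,2) succ=(0,1,0) retry=(0,0,0)
step 5 (C CAS): counter=3 r=(3,1,2) succ=(0,1,1) retry=(0,0,0)
step 6 (C LOAD): counter=3 r=(3,1,3) succ=(0,1,1) retry=(0,0,0)
step 7 (C CAS): counter=4 r=(3,1,3) succ=(0,1,2) retry=(0,0,0)
step 8 (A CAS): counter=4 r=(3,1,3) succ=(0,1,2) retry=(1,0,0)
step 9 (C LOAD): counter=4 r=(3,1,4) succ=(0,1,2) retry=(1,0,0)
step 10 (C CAS): counter=5 r=(3,1,4) succ=(0,1,3) retry=(1,0,0)
step 11 (A LOAD): counter=5 r=(5,1,4) succ=(0,1,3) retry=(1,0,0)
step 12 (A CAS): counter=6 r=(5,1,4) succ=(1,1,3) retry=(1,0,0)

counter=6 r=(5,1,4) succ=(1,1,3) retry=(1,0,0)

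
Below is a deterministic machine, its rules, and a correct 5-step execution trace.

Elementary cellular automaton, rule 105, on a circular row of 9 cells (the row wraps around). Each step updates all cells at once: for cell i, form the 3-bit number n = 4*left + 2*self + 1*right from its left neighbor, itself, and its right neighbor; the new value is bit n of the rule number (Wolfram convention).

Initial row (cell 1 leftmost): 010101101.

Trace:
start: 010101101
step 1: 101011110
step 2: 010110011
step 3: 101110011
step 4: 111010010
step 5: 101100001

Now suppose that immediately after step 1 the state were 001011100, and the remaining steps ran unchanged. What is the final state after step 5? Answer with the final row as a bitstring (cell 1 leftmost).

state after step 1 := 001011100
step 2: 100110101
step 3: 100111011
step 4: 100101110
step 5: 000011011

000011011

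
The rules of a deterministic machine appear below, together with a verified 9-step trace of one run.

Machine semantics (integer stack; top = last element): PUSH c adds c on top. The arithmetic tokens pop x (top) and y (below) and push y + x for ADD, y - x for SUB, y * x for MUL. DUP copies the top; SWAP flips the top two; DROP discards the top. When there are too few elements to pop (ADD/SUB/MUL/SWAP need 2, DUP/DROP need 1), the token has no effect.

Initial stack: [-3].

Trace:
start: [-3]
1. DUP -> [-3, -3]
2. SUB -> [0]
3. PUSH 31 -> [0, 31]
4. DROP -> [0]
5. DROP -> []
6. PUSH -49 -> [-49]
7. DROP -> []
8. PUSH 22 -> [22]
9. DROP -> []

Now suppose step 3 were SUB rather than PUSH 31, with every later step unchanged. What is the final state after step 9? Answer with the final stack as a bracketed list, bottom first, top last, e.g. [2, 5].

[]

(re-executing from step 3 with the substitution; state before step 3: [0])
3. SUB -> [0]
4. DROP -> []
5. DROP -> []
6. PUSH -49 -> [-49]
7. DROP -> []
8. PUSH 22 -> [22]
9. DROP -> []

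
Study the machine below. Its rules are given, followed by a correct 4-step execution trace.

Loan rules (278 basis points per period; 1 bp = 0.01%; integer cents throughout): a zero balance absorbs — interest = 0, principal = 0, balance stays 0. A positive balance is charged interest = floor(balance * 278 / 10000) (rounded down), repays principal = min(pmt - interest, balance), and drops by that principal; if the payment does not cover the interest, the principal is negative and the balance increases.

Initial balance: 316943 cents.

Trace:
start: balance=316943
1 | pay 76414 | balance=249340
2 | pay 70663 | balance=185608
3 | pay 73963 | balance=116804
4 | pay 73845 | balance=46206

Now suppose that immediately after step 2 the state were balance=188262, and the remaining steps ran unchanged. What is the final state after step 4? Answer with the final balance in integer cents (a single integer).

state after step 2 := balance=188262
3 | pay 73963 | balance=119532
4 | pay 73845 | balance=49009

49009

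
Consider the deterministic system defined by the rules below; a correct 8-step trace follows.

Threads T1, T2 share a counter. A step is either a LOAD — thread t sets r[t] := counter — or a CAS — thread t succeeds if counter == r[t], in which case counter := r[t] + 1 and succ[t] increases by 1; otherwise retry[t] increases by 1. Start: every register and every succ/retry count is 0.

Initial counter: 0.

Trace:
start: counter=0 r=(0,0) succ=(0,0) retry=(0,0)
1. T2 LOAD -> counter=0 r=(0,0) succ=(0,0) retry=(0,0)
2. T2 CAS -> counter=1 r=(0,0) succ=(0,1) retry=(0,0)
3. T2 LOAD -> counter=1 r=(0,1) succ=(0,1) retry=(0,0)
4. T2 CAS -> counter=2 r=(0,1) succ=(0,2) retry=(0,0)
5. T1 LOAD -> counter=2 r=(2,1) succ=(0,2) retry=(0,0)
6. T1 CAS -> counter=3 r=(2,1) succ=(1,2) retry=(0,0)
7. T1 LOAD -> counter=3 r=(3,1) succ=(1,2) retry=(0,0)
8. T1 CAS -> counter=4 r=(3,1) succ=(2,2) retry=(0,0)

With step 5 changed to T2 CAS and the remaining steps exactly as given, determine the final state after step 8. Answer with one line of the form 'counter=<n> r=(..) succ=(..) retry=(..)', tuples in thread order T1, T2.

counter=3 r=(2,1) succ=(1,2) retry=(1,1)

(re-executing from step 5 with the substitution; state before step 5: counter=2 r=(0,1) succ=(0,2) retry=(0,0))
5. T2 CAS -> counter=2 r=(0,1) succ=(0,2) retry=(0,1)
6. T1 CAS -> counter=2 r=(0,1) succ=(0,2) retry=(1,1)
7. T1 LOAD -> counter=2 r=(2,1) succ=(0,2) retry=(1,1)
8. T1 CAS -> counter=3 r=(2,1) succ=(1,2) retry=(1,1)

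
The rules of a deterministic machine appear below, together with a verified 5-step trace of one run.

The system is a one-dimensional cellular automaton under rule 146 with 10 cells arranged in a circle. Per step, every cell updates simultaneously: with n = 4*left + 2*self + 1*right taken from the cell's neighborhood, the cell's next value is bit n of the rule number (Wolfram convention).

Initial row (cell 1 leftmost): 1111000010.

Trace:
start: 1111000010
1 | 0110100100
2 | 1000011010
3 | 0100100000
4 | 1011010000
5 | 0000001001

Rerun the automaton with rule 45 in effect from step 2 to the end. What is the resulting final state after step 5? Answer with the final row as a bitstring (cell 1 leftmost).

(re-executing steps 2..5 under rule 45; state before step 2: 0110100100)
2 | 0101100101
3 | 1111000111
4 | 0000010100
5 | 1111011101

1111011101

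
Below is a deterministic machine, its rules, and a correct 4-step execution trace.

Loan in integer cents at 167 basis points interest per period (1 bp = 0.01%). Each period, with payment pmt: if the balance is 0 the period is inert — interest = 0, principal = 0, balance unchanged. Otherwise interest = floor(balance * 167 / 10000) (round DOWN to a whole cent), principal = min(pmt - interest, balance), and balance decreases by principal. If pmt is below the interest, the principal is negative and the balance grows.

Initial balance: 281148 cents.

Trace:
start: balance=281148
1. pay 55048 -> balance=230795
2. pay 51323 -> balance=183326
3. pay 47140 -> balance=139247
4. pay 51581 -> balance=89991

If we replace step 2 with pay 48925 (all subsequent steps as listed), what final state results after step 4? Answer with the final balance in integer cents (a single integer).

(re-executing from step 2 with the substitution; state before step 2: balance=230795)
2. pay 48925 -> balance=185724
3. pay 47140 -> balance=141685
4. pay 51581 -> balance=92470

92470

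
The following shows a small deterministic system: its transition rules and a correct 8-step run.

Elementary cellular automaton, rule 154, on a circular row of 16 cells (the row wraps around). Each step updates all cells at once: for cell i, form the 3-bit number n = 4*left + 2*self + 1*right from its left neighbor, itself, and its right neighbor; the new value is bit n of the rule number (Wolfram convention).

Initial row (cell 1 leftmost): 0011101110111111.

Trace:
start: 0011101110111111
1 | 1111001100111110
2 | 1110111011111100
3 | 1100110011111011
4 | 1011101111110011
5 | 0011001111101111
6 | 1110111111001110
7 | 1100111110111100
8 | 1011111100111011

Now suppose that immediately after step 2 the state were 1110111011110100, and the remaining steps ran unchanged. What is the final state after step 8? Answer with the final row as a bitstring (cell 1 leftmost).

state after step 2 := 1110111011110100
3 | 1100110011100011
4 | 1011101111010111
5 | 0011001110000111
6 | 1110111101001110
7 | 1100111000111100
8 | 1011110101111011

1011110101111011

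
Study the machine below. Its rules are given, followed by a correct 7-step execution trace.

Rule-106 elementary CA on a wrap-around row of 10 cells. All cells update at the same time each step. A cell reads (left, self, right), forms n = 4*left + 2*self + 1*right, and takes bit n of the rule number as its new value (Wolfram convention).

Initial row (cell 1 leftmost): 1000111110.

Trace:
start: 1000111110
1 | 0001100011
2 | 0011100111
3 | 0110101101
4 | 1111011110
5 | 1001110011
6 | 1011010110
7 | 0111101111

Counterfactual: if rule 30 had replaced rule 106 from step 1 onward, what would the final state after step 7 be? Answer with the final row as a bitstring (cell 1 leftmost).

0001110000

(re-executing steps 1..7 under rule 30; state before step 1: 1000111110)
1 | 1101100000
2 | 1001010001
3 | 0111011011
4 | 0100010010
5 | 1110111111
6 | 0000100000
7 | 0001110000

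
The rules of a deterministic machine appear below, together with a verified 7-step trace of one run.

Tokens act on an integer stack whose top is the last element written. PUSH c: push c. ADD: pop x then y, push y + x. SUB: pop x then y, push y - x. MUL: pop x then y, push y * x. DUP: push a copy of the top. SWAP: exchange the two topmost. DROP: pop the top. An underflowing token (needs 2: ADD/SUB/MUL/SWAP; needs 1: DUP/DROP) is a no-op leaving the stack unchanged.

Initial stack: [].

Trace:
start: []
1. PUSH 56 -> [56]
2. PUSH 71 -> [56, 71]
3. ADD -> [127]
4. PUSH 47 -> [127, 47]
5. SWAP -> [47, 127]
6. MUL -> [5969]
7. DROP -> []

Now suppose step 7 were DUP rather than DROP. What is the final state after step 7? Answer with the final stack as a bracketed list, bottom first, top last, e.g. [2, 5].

(re-executing from step 7 with the substitution; state before step 7: [5969])
7. DUP -> [5969, 5969]

[5969, 5969]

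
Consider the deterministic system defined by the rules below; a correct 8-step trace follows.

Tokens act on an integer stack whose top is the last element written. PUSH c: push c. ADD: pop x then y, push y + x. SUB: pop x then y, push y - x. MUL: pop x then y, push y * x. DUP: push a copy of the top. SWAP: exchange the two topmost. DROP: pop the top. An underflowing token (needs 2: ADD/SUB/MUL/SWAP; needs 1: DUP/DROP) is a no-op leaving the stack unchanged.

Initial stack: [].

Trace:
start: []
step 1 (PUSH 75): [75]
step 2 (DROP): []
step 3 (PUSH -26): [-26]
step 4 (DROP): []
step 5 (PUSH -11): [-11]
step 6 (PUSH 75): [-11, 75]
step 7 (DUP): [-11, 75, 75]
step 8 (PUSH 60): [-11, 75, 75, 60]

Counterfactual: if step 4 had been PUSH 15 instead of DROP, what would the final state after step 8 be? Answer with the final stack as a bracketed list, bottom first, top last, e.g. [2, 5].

[-26, 15, -11, 75, 75, 60]

(re-executing from step 4 with the substitution; state before step 4: [-26])
step 4 (PUSH 15): [-26, 15]
step 5 (PUSH -11): [-26, 15, -11]
step 6 (PUSH 75): [-26, 15, -11, 75]
step 7 (DUP): [-26, 15, -11, 75, 75]
step 8 (PUSH 60): [-26, 15, -11, 75, 75, 60]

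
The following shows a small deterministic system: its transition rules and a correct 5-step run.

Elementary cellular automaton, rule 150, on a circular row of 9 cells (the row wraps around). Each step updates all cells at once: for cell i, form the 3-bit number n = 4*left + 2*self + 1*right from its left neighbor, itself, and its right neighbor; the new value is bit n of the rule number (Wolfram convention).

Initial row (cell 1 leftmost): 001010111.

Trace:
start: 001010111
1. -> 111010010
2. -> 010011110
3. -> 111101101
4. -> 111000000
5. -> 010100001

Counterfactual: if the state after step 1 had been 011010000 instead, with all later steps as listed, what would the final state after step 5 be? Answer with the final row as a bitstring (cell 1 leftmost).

state after step 1 := 011010000
2. -> 100011000
3. -> 110100101
4. -> 100111100
5. -> 111011011

111011011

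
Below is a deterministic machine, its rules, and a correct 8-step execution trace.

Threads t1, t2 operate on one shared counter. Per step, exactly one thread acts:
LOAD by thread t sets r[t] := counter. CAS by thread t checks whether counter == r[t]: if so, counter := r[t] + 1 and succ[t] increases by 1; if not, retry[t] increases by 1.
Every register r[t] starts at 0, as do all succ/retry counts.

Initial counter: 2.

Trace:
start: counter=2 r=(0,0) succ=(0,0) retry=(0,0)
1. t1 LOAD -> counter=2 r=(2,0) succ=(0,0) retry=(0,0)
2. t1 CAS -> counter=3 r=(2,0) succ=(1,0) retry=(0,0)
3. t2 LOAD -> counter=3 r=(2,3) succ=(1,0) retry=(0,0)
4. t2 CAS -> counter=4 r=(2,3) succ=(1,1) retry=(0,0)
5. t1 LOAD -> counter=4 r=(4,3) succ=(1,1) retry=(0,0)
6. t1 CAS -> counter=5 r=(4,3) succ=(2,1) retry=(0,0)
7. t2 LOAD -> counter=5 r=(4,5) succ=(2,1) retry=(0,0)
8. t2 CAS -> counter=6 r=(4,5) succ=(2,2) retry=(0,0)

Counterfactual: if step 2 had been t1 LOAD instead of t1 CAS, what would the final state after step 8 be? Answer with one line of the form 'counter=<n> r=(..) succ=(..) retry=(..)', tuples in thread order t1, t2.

(re-executing from step 2 with the substitution; state before step 2: counter=2 r=(2,0) succ=(0,0) retry=(0,0))
2. t1 LOAD -> counter=2 r=(2,0) succ=(0,0) retry=(0,0)
3. t2 LOAD -> counter=2 r=(2,2) succ=(0,0) retry=(0,0)
4. t2 CAS -> counter=3 r=(2,2) succ=(0,1) retry=(0,0)
5. t1 LOAD -> counter=3 r=(3,2) succ=(0,1) retry=(0,0)
6. t1 CAS -> counter=4 r=(3,2) succ=(1,1) retry=(0,0)
7. t2 LOAD -> counter=4 r=(3,4) succ=(1,1) retry=(0,0)
8. t2 CAS -> counter=5 r=(3,4) succ=(1,2) retry=(0,0)

counter=5 r=(3,4) succ=(1,2) retry=(0,0)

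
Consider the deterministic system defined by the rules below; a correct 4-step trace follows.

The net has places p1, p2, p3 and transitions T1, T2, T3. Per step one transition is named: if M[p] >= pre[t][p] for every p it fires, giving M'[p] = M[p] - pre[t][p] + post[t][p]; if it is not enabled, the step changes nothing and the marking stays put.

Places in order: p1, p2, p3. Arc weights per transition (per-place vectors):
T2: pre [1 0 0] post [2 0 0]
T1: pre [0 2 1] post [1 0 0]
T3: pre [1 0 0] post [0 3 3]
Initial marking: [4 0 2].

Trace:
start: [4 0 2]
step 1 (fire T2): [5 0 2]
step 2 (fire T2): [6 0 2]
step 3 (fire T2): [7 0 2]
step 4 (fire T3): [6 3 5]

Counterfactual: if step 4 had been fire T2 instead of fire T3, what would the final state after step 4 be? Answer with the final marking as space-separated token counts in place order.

8 0 2

(re-executing from step 4 with the substitution; state before step 4: [7 0 2])
step 4 (fire T2): [8 0 2]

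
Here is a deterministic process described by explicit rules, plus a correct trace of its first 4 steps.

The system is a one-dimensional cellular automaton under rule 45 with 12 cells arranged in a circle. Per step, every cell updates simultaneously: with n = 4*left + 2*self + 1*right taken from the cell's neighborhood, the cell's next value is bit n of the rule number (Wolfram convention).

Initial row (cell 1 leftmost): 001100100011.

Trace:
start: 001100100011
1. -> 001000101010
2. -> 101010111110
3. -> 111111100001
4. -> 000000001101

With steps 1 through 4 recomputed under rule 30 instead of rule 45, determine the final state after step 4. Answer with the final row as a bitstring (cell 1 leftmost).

(re-executing steps 1..4 under rule 30; state before step 1: 001100100011)
1. -> 111011110110
2. -> 100010000100
3. -> 110111001111
4. -> 000100111000

000100111000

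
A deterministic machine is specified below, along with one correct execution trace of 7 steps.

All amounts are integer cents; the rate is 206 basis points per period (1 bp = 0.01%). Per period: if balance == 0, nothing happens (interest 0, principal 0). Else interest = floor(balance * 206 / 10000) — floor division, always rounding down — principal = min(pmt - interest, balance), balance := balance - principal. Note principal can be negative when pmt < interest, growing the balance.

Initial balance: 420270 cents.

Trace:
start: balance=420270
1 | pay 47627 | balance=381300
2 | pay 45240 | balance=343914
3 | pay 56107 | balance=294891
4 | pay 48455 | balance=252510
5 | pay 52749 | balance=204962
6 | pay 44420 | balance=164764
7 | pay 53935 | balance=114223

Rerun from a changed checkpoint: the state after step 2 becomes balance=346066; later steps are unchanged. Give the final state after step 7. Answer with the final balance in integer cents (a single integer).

state after step 2 := balance=346066
3 | pay 56107 | balance=297087
4 | pay 48455 | balance=254751
5 | pay 52749 | balance=207249
6 | pay 44420 | balance=167098
7 | pay 53935 | balance=116605

116605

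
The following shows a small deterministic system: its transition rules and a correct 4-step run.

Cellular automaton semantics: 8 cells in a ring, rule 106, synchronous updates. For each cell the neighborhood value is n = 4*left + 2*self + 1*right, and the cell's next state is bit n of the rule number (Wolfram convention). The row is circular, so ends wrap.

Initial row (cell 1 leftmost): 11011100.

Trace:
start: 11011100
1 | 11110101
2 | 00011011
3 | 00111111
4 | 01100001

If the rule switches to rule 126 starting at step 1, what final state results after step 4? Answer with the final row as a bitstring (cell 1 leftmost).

(re-executing steps 1..4 under rule 126; state before step 1: 11011100)
1 | 11110111
2 | 00011100
3 | 00110110
4 | 01111111

01111111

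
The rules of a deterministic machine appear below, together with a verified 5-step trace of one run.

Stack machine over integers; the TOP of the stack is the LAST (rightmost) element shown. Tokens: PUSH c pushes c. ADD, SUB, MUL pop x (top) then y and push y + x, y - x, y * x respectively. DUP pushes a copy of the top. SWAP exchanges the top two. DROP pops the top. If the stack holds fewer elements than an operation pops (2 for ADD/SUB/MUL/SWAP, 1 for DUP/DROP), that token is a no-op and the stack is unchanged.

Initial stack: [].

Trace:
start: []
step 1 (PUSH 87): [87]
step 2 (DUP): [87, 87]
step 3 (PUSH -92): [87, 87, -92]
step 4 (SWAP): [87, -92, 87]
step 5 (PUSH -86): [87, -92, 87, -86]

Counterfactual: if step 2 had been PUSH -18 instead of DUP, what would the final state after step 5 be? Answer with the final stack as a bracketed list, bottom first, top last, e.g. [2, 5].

(re-executing from step 2 with the substitution; state before step 2: [87])
step 2 (PUSH -18): [87, -18]
step 3 (PUSH -92): [87, -18, -92]
step 4 (SWAP): [87, -92, -18]
step 5 (PUSH -86): [87, -92, -18, -86]

[87, -92, -18, -86]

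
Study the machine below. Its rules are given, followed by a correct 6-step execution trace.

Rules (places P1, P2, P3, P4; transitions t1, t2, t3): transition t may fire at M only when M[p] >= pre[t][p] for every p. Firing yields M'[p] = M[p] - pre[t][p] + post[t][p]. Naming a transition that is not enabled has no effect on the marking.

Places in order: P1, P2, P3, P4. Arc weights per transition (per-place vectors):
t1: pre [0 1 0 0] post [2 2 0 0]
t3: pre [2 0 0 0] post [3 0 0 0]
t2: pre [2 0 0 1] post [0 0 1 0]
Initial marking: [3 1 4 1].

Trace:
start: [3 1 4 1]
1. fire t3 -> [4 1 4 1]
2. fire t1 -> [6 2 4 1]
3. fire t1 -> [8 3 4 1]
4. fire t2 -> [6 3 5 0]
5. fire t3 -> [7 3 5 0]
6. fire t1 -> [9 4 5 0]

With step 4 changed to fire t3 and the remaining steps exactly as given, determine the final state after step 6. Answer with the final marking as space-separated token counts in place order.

(re-executing from step 4 with the substitution; state before step 4: [8 3 4 1])
4. fire t3 -> [9 3 4 1]
5. fire t3 -> [10 3 4 1]
6. fire t1 -> [12 4 4 1]

12 4 4 1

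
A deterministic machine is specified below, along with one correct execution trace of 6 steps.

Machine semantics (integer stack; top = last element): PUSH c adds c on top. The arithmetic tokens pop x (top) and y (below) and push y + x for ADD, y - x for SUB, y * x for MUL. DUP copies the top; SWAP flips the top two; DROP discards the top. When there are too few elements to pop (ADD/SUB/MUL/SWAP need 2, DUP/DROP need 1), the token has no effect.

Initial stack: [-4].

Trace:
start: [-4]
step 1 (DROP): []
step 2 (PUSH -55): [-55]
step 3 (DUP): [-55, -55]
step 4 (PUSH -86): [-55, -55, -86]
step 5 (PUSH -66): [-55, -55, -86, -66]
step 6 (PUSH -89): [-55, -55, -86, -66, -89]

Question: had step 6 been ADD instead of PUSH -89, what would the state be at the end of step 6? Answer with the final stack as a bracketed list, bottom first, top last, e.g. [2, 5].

(re-executing from step 6 with the substitution; state before step 6: [-55, -55, -86, -66])
step 6 (ADD): [-55, -55, -152]

[-55, -55, -152]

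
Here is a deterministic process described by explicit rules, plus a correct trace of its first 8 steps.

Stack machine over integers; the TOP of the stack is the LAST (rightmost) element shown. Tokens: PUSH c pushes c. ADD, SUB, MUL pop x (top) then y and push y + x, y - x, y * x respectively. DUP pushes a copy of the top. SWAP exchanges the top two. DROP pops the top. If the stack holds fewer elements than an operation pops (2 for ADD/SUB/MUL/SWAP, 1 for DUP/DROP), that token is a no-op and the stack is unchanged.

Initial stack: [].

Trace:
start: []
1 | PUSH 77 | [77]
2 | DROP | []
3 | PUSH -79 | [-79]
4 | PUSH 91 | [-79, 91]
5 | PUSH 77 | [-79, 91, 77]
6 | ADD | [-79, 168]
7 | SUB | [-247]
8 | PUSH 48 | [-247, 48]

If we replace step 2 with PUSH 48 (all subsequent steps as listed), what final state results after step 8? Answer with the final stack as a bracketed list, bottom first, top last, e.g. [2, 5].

(re-executing from step 2 with the substitution; state before step 2: [77])
2 | PUSH 48 | [77, 48]
3 | PUSH -79 | [77, 48, -79]
4 | PUSH 91 | [77, 48, -79, 91]
5 | PUSH 77 | [77, 48, -79, 91, 77]
6 | ADD | [77, 48, -79, 168]
7 | SUB | [77, 48, -247]
8 | PUSH 48 | [77, 48, -247, 48]

[77, 48, -247, 48]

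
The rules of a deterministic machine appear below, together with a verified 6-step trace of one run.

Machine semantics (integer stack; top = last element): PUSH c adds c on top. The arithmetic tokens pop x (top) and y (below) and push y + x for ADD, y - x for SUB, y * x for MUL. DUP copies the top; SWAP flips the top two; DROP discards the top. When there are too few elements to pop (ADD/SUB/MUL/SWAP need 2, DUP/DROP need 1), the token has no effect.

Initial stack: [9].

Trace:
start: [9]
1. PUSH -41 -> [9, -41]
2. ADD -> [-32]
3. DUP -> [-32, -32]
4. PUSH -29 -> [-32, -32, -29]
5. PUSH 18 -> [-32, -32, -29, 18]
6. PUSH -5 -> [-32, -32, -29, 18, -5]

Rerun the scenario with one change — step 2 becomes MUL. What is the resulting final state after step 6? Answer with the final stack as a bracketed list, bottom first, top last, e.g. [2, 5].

(re-executing from step 2 with the substitution; state before step 2: [9, -41])
2. MUL -> [-369]
3. DUP -> [-369, -369]
4. PUSH -29 -> [-369, -369, -29]
5. PUSH 18 -> [-369, -369, -29, 18]
6. PUSH -5 -> [-369, -369, -29, 18, -5]

[-369, -369, -29, 18, -5]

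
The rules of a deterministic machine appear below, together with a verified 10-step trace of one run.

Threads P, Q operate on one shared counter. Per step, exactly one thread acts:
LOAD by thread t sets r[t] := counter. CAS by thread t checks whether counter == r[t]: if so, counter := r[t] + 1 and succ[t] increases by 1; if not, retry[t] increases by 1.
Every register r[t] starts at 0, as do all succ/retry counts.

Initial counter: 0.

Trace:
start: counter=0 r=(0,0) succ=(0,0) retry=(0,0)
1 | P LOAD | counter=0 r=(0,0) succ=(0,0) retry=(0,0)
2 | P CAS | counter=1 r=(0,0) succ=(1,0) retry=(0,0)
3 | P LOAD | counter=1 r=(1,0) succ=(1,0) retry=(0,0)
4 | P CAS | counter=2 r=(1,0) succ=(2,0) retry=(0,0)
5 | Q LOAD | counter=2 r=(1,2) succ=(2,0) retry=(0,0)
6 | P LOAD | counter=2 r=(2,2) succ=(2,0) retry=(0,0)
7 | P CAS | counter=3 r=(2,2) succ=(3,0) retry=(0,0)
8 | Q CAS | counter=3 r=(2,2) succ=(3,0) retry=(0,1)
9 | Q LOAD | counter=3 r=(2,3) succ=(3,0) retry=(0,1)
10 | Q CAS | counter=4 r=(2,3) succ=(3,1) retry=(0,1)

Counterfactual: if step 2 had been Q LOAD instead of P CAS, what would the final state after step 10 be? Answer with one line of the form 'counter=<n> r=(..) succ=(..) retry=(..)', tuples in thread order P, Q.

counter=3 r=(1,2) succ=(2,1) retry=(0,1)

(re-executing from step 2 with the substitution; state before step 2: counter=0 r=(0,0) succ=(0,0) retry=(0,0))
2 | Q LOAD | counter=0 r=(0,0) succ=(0,0) retry=(0,0)
3 | P LOAD | counter=0 r=(0,0) succ=(0,0) retry=(0,0)
4 | P CAS | counter=1 r=(0,0) succ=(1,0) retry=(0,0)
5 | Q LOAD | counter=1 r=(0,1) succ=(1,0) retry=(0,0)
6 | P LOAD | counter=1 r=(1,1) succ=(1,0) retry=(0,0)
7 | P CAS | counter=2 r=(1,1) succ=(2,0) retry=(0,0)
8 | Q CAS | counter=2 r=(1,1) succ=(2,0) retry=(0,1)
9 | Q LOAD | counter=2 r=(1,2) succ=(2,0) retry=(0,1)
10 | Q CAS | counter=3 r=(1,2) succ=(2,1) retry=(0,1)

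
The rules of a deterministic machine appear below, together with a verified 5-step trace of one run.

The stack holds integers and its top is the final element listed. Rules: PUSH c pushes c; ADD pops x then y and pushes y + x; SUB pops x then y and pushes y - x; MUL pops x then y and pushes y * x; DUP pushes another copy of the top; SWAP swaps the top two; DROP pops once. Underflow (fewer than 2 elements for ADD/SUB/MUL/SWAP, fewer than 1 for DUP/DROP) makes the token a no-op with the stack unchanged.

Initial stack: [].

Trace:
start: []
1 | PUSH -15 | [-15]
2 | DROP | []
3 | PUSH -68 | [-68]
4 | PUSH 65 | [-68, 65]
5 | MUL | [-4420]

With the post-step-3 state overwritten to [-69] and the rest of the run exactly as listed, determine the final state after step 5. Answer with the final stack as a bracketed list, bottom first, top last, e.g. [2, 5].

state after step 3 := [-69]
4 | PUSH 65 | [-69, 65]
5 | MUL | [-4485]

[-4485]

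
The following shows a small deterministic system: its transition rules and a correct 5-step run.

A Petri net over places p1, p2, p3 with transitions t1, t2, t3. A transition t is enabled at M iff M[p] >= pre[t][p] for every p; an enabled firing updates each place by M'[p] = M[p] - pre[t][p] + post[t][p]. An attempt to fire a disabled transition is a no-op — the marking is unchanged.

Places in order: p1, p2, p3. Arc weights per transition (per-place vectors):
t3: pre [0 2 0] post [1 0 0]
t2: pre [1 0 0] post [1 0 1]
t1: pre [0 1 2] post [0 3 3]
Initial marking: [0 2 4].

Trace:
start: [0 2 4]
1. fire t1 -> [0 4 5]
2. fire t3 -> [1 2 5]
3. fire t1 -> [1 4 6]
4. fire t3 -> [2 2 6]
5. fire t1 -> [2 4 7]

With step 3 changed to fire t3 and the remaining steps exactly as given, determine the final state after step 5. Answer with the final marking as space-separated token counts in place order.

(re-executing from step 3 with the substitution; state before step 3: [1 2 5])
3. fire t3 -> [2 0 5]
4. fire t3 -> [2 0 5]
5. fire t1 -> [2 0 5]

2 0 5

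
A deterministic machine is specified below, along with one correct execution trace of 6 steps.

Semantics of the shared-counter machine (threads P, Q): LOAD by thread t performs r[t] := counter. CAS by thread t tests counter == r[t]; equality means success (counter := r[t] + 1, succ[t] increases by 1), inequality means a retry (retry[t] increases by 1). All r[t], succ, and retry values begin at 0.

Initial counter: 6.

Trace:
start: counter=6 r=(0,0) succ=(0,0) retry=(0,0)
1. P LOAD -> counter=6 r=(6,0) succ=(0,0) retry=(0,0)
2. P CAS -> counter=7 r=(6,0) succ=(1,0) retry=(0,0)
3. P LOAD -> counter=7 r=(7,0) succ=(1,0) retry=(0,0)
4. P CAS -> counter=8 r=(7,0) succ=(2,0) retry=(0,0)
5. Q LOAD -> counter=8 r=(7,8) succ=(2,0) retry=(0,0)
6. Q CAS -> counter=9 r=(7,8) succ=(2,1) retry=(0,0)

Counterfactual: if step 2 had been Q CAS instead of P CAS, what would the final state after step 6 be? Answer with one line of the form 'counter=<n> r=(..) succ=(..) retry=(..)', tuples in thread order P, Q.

(re-executing from step 2 with the substitution; state before step 2: counter=6 r=(6,0) succ=(0,0) retry=(0,0))
2. Q CAS -> counter=6 r=(6,0) succ=(0,0) retry=(0,1)
3. P LOAD -> counter=6 r=(6,0) succ=(0,0) retry=(0,1)
4. P CAS -> counter=7 r=(6,0) succ=(1,0) retry=(0,1)
5. Q LOAD -> counter=7 r=(6,7) succ=(1,0) retry=(0,1)
6. Q CAS -> counter=8 r=(6,7) succ=(1,1) retry=(0,1)

counter=8 r=(6,7) succ=(1,1) retry=(0,1)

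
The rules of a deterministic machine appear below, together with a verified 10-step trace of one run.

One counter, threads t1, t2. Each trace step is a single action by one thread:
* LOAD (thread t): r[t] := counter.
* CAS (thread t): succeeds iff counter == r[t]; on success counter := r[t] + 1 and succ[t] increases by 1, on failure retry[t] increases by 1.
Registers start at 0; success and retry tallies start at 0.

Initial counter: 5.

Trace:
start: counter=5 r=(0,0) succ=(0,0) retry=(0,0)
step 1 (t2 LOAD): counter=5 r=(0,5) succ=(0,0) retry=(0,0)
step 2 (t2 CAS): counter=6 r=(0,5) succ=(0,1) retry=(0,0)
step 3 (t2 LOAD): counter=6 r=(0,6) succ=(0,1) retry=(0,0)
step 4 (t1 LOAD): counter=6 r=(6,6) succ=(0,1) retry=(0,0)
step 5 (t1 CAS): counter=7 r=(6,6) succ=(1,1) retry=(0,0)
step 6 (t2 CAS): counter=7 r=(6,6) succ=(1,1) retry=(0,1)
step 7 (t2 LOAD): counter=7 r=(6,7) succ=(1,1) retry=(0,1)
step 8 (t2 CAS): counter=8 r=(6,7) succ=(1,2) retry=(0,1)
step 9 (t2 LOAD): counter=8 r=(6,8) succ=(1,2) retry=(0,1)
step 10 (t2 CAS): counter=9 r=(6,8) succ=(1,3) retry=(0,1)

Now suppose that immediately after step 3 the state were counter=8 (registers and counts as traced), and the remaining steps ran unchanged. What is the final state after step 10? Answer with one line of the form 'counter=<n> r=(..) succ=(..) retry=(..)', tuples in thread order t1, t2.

counter=11 r=(8,10) succ=(1,3) retry=(0,1)

state after step 3 := counter=8 r=(0,6) succ=(0,1) retry=(0,0)
step 4 (t1 LOAD): counter=8 r=(8,6) succ=(0,1) retry=(0,0)
step 5 (t1 CAS): counter=9 r=(8,6) succ=(1,1) retry=(0,0)
step 6 (t2 CAS): counter=9 r=(8,6) succ=(1,1) retry=(0,1)
step 7 (t2 LOAD): counter=9 r=(8,9) succ=(1,1) retry=(0,1)
step 8 (t2 CAS): counter=10 r=(8,9) succ=(1,2) retry=(0,1)
step 9 (t2 LOAD): counter=10 r=(8,10) succ=(1,2) retry=(0,1)
step 10 (t2 CAS): counter=11 r=(8,10) succ=(1,3) retry=(0,1)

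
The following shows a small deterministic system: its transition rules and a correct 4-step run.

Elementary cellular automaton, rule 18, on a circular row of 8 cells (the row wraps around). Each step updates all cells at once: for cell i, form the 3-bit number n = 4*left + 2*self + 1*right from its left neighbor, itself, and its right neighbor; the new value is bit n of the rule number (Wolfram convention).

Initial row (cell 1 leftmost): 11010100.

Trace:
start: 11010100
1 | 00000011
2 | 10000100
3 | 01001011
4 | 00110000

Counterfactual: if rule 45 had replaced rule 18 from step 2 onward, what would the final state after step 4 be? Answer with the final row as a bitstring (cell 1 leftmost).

(re-executing steps 2..4 under rule 45; state before step 2: 00000011)
2 | 01111010
3 | 01000110
4 | 01010100

01010100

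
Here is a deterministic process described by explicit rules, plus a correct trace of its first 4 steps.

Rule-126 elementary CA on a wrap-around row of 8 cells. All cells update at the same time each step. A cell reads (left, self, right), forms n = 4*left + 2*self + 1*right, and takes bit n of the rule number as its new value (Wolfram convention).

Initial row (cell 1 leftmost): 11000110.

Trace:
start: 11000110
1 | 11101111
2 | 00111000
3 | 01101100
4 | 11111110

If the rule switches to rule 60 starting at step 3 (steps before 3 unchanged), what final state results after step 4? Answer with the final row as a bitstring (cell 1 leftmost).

(re-executing steps 3..4 under rule 60; state before step 3: 00111000)
3 | 00100100
4 | 00110110

00110110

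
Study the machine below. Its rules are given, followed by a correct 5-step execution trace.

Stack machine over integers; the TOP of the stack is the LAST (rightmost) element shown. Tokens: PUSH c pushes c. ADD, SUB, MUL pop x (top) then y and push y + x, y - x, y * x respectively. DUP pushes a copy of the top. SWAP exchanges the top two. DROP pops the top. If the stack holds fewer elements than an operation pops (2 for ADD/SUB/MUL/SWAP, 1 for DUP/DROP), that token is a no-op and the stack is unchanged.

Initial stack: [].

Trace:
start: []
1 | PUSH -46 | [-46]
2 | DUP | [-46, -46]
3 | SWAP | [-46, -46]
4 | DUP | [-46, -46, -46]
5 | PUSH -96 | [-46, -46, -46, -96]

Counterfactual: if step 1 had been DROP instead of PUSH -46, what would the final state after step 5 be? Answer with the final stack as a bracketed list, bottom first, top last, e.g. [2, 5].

[-96]

(re-executing from step 1 with the substitution; state before step 1: [])
1 | DROP | []
2 | DUP | []
3 | SWAP | []
4 | DUP | []
5 | PUSH -96 | [-96]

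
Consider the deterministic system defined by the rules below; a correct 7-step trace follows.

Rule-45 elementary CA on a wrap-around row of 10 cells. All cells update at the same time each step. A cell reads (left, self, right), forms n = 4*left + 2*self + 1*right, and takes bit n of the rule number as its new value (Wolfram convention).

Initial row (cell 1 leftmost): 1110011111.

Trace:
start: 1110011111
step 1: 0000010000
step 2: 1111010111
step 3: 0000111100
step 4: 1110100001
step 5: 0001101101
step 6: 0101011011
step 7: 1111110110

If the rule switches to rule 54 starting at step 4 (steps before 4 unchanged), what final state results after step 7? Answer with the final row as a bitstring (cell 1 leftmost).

(re-executing steps 4..7 under rule 54; state before step 4: 0000111100)
step 4: 0001000010
step 5: 0011100111
step 6: 1100011000
step 7: 0010100101

0010100101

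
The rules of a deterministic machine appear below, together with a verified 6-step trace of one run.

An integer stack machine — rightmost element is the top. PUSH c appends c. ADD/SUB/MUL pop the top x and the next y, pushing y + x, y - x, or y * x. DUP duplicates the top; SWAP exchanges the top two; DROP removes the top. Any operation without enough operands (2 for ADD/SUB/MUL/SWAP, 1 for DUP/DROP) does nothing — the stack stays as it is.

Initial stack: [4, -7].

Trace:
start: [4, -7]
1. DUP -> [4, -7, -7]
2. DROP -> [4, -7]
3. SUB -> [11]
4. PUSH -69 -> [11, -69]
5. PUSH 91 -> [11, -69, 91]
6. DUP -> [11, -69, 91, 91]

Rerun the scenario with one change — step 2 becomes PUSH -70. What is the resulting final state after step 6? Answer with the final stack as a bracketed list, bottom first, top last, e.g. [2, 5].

[4, -7, 63, -69, 91, 91]

(re-executing from step 2 with the substitution; state before step 2: [4, -7, -7])
2. PUSH -70 -> [4, -7, -7, -70]
3. SUB -> [4, -7, 63]
4. PUSH -69 -> [4, -7, 63, -69]
5. PUSH 91 -> [4, -7, 63, -69, 91]
6. DUP -> [4, -7, 63, -69, 91, 91]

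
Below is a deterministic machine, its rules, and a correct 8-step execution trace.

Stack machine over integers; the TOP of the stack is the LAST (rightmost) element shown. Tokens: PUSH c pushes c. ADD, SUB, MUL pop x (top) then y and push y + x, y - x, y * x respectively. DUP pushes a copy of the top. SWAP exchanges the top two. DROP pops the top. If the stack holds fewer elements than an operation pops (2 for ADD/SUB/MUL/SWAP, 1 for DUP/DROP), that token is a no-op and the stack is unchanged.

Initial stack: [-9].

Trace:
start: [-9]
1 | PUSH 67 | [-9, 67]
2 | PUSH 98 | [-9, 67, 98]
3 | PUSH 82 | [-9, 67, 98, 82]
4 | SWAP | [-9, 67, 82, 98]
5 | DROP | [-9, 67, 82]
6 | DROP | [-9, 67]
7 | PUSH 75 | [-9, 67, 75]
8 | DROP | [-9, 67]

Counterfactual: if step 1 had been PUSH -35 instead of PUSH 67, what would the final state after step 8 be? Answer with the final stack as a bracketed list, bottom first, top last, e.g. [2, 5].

(re-executing from step 1 with the substitution; state before step 1: [-9])
1 | PUSH -35 | [-9, -35]
2 | PUSH 98 | [-9, -35, 98]
3 | PUSH 82 | [-9, -35, 98, 82]
4 | SWAP | [-9, -35, 82, 98]
5 | DROP | [-9, -35, 82]
6 | DROP | [-9, -35]
7 | PUSH 75 | [-9, -35, 75]
8 | DROP | [-9, -35]

[-9, -35]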